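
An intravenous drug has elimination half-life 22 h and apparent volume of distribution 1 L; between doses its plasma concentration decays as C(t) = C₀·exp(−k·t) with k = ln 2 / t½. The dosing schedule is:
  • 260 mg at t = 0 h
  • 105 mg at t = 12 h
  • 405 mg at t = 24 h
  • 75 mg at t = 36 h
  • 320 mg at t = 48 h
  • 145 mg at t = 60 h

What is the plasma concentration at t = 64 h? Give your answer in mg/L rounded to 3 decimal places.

522.030 mg/L

k = ln 2 / 22 = 0.03151 per h
Dose 1 (260 mg at t=0 h): 260·exp(−0.03151·64) = 34.614 mg/L
Dose 2 (105 mg at t=12 h): 105·exp(−0.03151·52) = 20.402 mg/L
Dose 3 (405 mg at t=24 h): 405·exp(−0.03151·40) = 114.849 mg/L
Dose 4 (75 mg at t=36 h): 75·exp(−0.03151·28) = 31.041 mg/L
Dose 5 (320 mg at t=48 h): 320·exp(−0.03151·16) = 193.294 mg/L
Dose 6 (145 mg at t=60 h): 145·exp(−0.03151·4) = 127.831 mg/L
C(64) = 34.614 + 20.402 + 114.849 + 31.041 + 193.294 + 127.831 = 522.030 mg/L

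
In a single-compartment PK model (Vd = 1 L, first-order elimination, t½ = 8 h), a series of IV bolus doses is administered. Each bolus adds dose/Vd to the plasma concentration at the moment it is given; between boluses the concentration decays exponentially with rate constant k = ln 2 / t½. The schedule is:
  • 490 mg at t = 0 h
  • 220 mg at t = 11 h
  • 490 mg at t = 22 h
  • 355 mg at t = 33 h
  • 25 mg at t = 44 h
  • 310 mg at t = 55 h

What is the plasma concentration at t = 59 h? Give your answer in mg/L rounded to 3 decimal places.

k = ln 2 / 8 = 0.08664 per h
Dose 1 (490 mg at t=0 h): 490·exp(−0.08664·59) = 2.952 mg/L
Dose 2 (220 mg at t=11 h): 220·exp(−0.08664·48) = 3.438 mg/L
Dose 3 (490 mg at t=22 h): 490·exp(−0.08664·37) = 19.858 mg/L
Dose 4 (355 mg at t=33 h): 355·exp(−0.08664·26) = 37.315 mg/L
Dose 5 (25 mg at t=44 h): 25·exp(−0.08664·15) = 6.816 mg/L
Dose 6 (310 mg at t=55 h): 310·exp(−0.08664·4) = 219.203 mg/L
C(59) = 2.952 + 3.438 + 19.858 + 37.315 + 6.816 + 219.203 = 289.581 mg/L

289.581 mg/L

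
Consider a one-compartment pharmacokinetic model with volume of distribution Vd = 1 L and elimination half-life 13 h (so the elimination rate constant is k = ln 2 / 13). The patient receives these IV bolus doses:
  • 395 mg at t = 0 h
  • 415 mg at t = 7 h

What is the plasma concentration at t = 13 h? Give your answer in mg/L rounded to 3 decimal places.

498.878 mg/L

k = ln 2 / 13 = 0.05332 per h
Dose 1 (395 mg at t=0 h): 395·exp(−0.05332·13) = 197.500 mg/L
Dose 2 (415 mg at t=7 h): 415·exp(−0.05332·6) = 301.378 mg/L
C(13) = 197.500 + 301.378 = 498.878 mg/L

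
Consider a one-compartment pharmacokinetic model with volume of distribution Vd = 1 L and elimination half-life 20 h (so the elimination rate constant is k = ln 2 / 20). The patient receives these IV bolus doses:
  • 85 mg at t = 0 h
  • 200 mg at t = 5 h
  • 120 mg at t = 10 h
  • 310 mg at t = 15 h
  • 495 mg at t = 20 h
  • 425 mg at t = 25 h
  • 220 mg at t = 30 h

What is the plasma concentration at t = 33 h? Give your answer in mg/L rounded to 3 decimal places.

1158.889 mg/L

k = ln 2 / 20 = 0.03466 per h
Dose 1 (85 mg at t=0 h): 85·exp(−0.03466·33) = 27.084 mg/L
Dose 2 (200 mg at t=5 h): 200·exp(−0.03466·28) = 75.786 mg/L
Dose 3 (120 mg at t=10 h): 120·exp(−0.03466·23) = 54.075 mg/L
Dose 4 (310 mg at t=15 h): 310·exp(−0.03466·18) = 166.125 mg/L
Dose 5 (495 mg at t=20 h): 495·exp(−0.03466·13) = 315.454 mg/L
Dose 6 (425 mg at t=25 h): 425·exp(−0.03466·8) = 322.090 mg/L
Dose 7 (220 mg at t=30 h): 220·exp(−0.03466·3) = 198.275 mg/L
C(33) = 27.084 + 75.786 + 54.075 + 166.125 + 315.454 + 322.090 + 198.275 = 1158.889 mg/L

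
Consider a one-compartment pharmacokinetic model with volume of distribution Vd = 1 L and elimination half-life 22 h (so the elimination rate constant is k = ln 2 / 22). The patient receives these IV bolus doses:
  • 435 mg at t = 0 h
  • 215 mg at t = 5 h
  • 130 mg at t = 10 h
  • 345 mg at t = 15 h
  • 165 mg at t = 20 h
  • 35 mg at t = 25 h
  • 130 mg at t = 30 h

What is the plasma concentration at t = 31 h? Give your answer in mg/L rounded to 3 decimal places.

805.658 mg/L

k = ln 2 / 22 = 0.03151 per h
Dose 1 (435 mg at t=0 h): 435·exp(−0.03151·31) = 163.799 mg/L
Dose 2 (215 mg at t=5 h): 215·exp(−0.03151·26) = 94.771 mg/L
Dose 3 (130 mg at t=10 h): 130·exp(−0.03151·21) = 67.081 mg/L
Dose 4 (345 mg at t=15 h): 345·exp(−0.03151·16) = 208.395 mg/L
Dose 5 (165 mg at t=20 h): 165·exp(−0.03151·11) = 116.673 mg/L
Dose 6 (35 mg at t=25 h): 35·exp(−0.03151·6) = 28.971 mg/L
Dose 7 (130 mg at t=30 h): 130·exp(−0.03151·1) = 125.968 mg/L
C(31) = 163.799 + 94.771 + 67.081 + 208.395 + 116.673 + 28.971 + 125.968 = 805.658 mg/L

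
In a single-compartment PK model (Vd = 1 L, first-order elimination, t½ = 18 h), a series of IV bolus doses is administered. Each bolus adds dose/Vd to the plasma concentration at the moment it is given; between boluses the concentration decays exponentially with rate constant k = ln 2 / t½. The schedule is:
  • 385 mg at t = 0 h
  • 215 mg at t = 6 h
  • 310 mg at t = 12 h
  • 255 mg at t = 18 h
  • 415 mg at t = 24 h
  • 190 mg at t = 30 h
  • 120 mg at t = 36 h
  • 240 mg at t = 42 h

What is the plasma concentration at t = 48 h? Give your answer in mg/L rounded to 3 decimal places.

k = ln 2 / 18 = 0.03851 per h
Dose 1 (385 mg at t=0 h): 385·exp(−0.03851·48) = 60.634 mg/L
Dose 2 (215 mg at t=6 h): 215·exp(−0.03851·42) = 42.661 mg/L
Dose 3 (310 mg at t=12 h): 310·exp(−0.03851·36) = 77.500 mg/L
Dose 4 (255 mg at t=18 h): 255·exp(−0.03851·30) = 80.320 mg/L
Dose 5 (415 mg at t=24 h): 415·exp(−0.03851·24) = 164.693 mg/L
Dose 6 (190 mg at t=30 h): 190·exp(−0.03851·18) = 95.000 mg/L
Dose 7 (120 mg at t=36 h): 120·exp(−0.03851·12) = 75.595 mg/L
Dose 8 (240 mg at t=42 h): 240·exp(−0.03851·6) = 190.488 mg/L
C(48) = 60.634 + 42.661 + 77.500 + 80.320 + 164.693 + 95.000 + 75.595 + 190.488 = 786.891 mg/L

786.891 mg/L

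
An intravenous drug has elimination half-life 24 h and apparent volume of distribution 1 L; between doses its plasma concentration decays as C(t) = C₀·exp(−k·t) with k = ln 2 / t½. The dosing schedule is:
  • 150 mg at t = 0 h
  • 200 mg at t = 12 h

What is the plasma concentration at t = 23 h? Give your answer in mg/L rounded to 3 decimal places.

222.763 mg/L

k = ln 2 / 24 = 0.02888 per h
Dose 1 (150 mg at t=0 h): 150·exp(−0.02888·23) = 77.198 mg/L
Dose 2 (200 mg at t=12 h): 200·exp(−0.02888·11) = 145.565 mg/L
C(23) = 77.198 + 145.565 = 222.763 mg/L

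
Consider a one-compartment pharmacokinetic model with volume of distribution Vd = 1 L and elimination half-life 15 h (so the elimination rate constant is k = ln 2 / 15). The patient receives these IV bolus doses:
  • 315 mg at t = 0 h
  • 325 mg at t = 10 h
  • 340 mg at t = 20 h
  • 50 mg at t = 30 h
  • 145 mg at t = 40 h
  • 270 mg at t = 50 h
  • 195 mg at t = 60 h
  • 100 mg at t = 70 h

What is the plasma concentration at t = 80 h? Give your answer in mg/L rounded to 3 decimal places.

k = ln 2 / 15 = 0.04621 per h
Dose 1 (315 mg at t=0 h): 315·exp(−0.04621·80) = 7.813 mg/L
Dose 2 (325 mg at t=10 h): 325·exp(−0.04621·70) = 12.796 mg/L
Dose 3 (340 mg at t=20 h): 340·exp(−0.04621·60) = 21.250 mg/L
Dose 4 (50 mg at t=30 h): 50·exp(−0.04621·50) = 4.961 mg/L
Dose 5 (145 mg at t=40 h): 145·exp(−0.04621·40) = 22.836 mg/L
Dose 6 (270 mg at t=50 h): 270·exp(−0.04621·30) = 67.500 mg/L
Dose 7 (195 mg at t=60 h): 195·exp(−0.04621·20) = 77.386 mg/L
Dose 8 (100 mg at t=70 h): 100·exp(−0.04621·10) = 62.996 mg/L
C(80) = 7.813 + 12.796 + 21.250 + 4.961 + 22.836 + 67.500 + 77.386 + 62.996 = 277.538 mg/L

277.538 mg/L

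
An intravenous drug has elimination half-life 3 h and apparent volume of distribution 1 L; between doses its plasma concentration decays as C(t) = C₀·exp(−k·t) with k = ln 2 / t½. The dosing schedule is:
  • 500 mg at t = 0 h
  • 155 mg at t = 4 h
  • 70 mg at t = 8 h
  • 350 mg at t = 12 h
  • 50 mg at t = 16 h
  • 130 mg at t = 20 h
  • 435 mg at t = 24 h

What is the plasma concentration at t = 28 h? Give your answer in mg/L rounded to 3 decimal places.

k = ln 2 / 3 = 0.23105 per h
Dose 1 (500 mg at t=0 h): 500·exp(−0.23105·28) = 0.775 mg/L
Dose 2 (155 mg at t=4 h): 155·exp(−0.23105·24) = 0.605 mg/L
Dose 3 (70 mg at t=8 h): 70·exp(−0.23105·20) = 0.689 mg/L
Dose 4 (350 mg at t=12 h): 350·exp(−0.23105·16) = 8.681 mg/L
Dose 5 (50 mg at t=16 h): 50·exp(−0.23105·12) = 3.125 mg/L
Dose 6 (130 mg at t=20 h): 130·exp(−0.23105·8) = 20.474 mg/L
Dose 7 (435 mg at t=24 h): 435·exp(−0.23105·4) = 172.630 mg/L
C(28) = 0.775 + 0.605 + 0.689 + 8.681 + 3.125 + 20.474 + 172.630 = 206.979 mg/L

206.979 mg/L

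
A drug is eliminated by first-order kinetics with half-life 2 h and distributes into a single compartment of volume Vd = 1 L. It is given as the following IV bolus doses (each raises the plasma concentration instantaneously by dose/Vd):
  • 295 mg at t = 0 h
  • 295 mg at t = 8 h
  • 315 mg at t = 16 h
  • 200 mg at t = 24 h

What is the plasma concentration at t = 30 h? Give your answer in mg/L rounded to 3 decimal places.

27.614 mg/L

k = ln 2 / 2 = 0.34657 per h
Dose 1 (295 mg at t=0 h): 295·exp(−0.34657·30) = 0.009 mg/L
Dose 2 (295 mg at t=8 h): 295·exp(−0.34657·22) = 0.144 mg/L
Dose 3 (315 mg at t=16 h): 315·exp(−0.34657·14) = 2.461 mg/L
Dose 4 (200 mg at t=24 h): 200·exp(−0.34657·6) = 25.000 mg/L
C(30) = 0.009 + 0.144 + 2.461 + 25.000 = 27.614 mg/L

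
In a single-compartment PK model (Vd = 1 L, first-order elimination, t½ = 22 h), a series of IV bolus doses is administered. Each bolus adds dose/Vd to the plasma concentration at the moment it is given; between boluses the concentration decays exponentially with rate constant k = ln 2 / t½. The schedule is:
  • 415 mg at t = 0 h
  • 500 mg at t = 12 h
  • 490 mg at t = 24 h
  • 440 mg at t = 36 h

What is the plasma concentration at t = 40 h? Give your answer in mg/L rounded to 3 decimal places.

k = ln 2 / 22 = 0.03151 per h
Dose 1 (415 mg at t=0 h): 415·exp(−0.03151·40) = 117.685 mg/L
Dose 2 (500 mg at t=12 h): 500·exp(−0.03151·28) = 206.938 mg/L
Dose 3 (490 mg at t=24 h): 490·exp(−0.03151·16) = 295.982 mg/L
Dose 4 (440 mg at t=36 h): 440·exp(−0.03151·4) = 387.900 mg/L
C(40) = 117.685 + 206.938 + 295.982 + 387.900 = 1008.505 mg/L

1008.505 mg/L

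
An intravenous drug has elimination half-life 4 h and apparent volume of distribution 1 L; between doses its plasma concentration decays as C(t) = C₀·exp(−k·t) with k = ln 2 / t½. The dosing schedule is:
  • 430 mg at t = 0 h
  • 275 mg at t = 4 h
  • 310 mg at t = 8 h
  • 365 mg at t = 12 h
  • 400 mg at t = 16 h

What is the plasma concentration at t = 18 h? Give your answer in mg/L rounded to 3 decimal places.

k = ln 2 / 4 = 0.17329 per h
Dose 1 (430 mg at t=0 h): 430·exp(−0.17329·18) = 19.003 mg/L
Dose 2 (275 mg at t=4 h): 275·exp(−0.17329·14) = 24.307 mg/L
Dose 3 (310 mg at t=8 h): 310·exp(−0.17329·10) = 54.801 mg/L
Dose 4 (365 mg at t=12 h): 365·exp(−0.17329·6) = 129.047 mg/L
Dose 5 (400 mg at t=16 h): 400·exp(−0.17329·2) = 282.843 mg/L
C(18) = 19.003 + 24.307 + 54.801 + 129.047 + 282.843 = 510.001 mg/L

510.001 mg/L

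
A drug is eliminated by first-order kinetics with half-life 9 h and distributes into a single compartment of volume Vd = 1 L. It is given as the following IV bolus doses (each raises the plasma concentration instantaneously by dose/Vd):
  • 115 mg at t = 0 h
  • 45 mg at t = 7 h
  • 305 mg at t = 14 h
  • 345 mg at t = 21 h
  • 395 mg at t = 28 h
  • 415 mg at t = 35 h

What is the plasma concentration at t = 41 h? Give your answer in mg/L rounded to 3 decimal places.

k = ln 2 / 9 = 0.07702 per h
Dose 1 (115 mg at t=0 h): 115·exp(−0.07702·41) = 4.890 mg/L
Dose 2 (45 mg at t=7 h): 45·exp(−0.07702·34) = 3.281 mg/L
Dose 3 (305 mg at t=14 h): 305·exp(−0.07702·27) = 38.125 mg/L
Dose 4 (345 mg at t=21 h): 345·exp(−0.07702·20) = 73.937 mg/L
Dose 5 (395 mg at t=28 h): 395·exp(−0.07702·13) = 145.136 mg/L
Dose 6 (415 mg at t=35 h): 415·exp(−0.07702·6) = 261.434 mg/L
C(41) = 4.890 + 3.281 + 38.125 + 73.937 + 145.136 + 261.434 = 526.803 mg/L

526.803 mg/L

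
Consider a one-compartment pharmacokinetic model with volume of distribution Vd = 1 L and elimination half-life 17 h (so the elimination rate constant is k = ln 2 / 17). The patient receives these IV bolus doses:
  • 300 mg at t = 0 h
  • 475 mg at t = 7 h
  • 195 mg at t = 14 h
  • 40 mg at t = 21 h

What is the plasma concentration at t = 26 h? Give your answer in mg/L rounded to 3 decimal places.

k = ln 2 / 17 = 0.04077 per h
Dose 1 (300 mg at t=0 h): 300·exp(−0.04077·26) = 103.926 mg/L
Dose 2 (475 mg at t=7 h): 475·exp(−0.04077·19) = 218.901 mg/L
Dose 3 (195 mg at t=14 h): 195·exp(−0.04077·12) = 119.548 mg/L
Dose 4 (40 mg at t=21 h): 40·exp(−0.04077·5) = 32.623 mg/L
C(26) = 103.926 + 218.901 + 119.548 + 32.623 = 474.998 mg/L

474.998 mg/L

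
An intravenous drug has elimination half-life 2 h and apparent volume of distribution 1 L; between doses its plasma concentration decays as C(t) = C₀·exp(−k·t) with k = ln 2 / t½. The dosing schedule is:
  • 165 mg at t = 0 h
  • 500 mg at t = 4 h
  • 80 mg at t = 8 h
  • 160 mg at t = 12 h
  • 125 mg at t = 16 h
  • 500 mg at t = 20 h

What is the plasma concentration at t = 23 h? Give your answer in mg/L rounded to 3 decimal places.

k = ln 2 / 2 = 0.34657 per h
Dose 1 (165 mg at t=0 h): 165·exp(−0.34657·23) = 0.057 mg/L
Dose 2 (500 mg at t=4 h): 500·exp(−0.34657·19) = 0.691 mg/L
Dose 3 (80 mg at t=8 h): 80·exp(−0.34657·15) = 0.442 mg/L
Dose 4 (160 mg at t=12 h): 160·exp(−0.34657·11) = 3.536 mg/L
Dose 5 (125 mg at t=16 h): 125·exp(−0.34657·7) = 11.049 mg/L
Dose 6 (500 mg at t=20 h): 500·exp(−0.34657·3) = 176.777 mg/L
C(23) = 0.057 + 0.691 + 0.442 + 3.536 + 11.049 + 176.777 = 192.550 mg/L

192.550 mg/L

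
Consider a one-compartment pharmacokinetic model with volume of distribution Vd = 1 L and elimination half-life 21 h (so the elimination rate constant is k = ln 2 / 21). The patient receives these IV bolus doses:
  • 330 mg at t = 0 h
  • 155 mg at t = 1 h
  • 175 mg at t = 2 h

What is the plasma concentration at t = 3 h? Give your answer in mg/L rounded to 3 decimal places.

613.305 mg/L

k = ln 2 / 21 = 0.03301 per h
Dose 1 (330 mg at t=0 h): 330·exp(−0.03301·3) = 298.889 mg/L
Dose 2 (155 mg at t=1 h): 155·exp(−0.03301·2) = 145.098 mg/L
Dose 3 (175 mg at t=2 h): 175·exp(−0.03301·1) = 169.318 mg/L
C(3) = 298.889 + 145.098 + 169.318 = 613.305 mg/L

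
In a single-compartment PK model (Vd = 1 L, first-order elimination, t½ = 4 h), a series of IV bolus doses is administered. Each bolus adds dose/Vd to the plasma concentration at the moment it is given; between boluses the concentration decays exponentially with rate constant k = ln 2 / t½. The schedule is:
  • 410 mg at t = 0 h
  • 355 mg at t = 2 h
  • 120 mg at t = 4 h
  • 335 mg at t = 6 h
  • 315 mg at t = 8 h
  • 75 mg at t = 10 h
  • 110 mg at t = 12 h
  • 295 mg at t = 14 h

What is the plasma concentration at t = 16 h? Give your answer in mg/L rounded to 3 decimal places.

k = ln 2 / 4 = 0.17329 per h
Dose 1 (410 mg at t=0 h): 410·exp(−0.17329·16) = 25.625 mg/L
Dose 2 (355 mg at t=2 h): 355·exp(−0.17329·14) = 31.378 mg/L
Dose 3 (120 mg at t=4 h): 120·exp(−0.17329·12) = 15.000 mg/L
Dose 4 (335 mg at t=6 h): 335·exp(−0.17329·10) = 59.220 mg/L
Dose 5 (315 mg at t=8 h): 315·exp(−0.17329·8) = 78.750 mg/L
Dose 6 (75 mg at t=10 h): 75·exp(−0.17329·6) = 26.517 mg/L
Dose 7 (110 mg at t=12 h): 110·exp(−0.17329·4) = 55.000 mg/L
Dose 8 (295 mg at t=14 h): 295·exp(−0.17329·2) = 208.597 mg/L
C(16) = 25.625 + 31.378 + 15.000 + 59.220 + 78.750 + 26.517 + 55.000 + 208.597 = 500.086 mg/L

500.086 mg/L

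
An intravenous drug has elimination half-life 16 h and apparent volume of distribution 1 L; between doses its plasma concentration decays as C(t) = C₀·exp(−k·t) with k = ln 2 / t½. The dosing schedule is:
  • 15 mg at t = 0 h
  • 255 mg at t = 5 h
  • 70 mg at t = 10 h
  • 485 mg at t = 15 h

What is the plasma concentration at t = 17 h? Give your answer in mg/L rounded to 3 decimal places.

655.242 mg/L

k = ln 2 / 16 = 0.04332 per h
Dose 1 (15 mg at t=0 h): 15·exp(−0.04332·17) = 7.182 mg/L
Dose 2 (255 mg at t=5 h): 255·exp(−0.04332·12) = 151.624 mg/L
Dose 3 (70 mg at t=10 h): 70·exp(−0.04332·7) = 51.689 mg/L
Dose 4 (485 mg at t=15 h): 485·exp(−0.04332·2) = 444.747 mg/L
C(17) = 7.182 + 151.624 + 51.689 + 444.747 = 655.242 mg/L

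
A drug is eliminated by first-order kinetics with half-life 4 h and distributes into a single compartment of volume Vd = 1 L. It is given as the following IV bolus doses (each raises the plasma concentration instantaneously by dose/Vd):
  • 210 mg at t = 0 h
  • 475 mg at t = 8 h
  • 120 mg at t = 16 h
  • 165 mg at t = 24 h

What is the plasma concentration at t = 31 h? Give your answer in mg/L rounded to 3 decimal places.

k = ln 2 / 4 = 0.17329 per h
Dose 1 (210 mg at t=0 h): 210·exp(−0.17329·31) = 0.976 mg/L
Dose 2 (475 mg at t=8 h): 475·exp(−0.17329·23) = 8.826 mg/L
Dose 3 (120 mg at t=16 h): 120·exp(−0.17329·15) = 8.919 mg/L
Dose 4 (165 mg at t=24 h): 165·exp(−0.17329·7) = 49.055 mg/L
C(31) = 0.976 + 8.826 + 8.919 + 49.055 = 67.776 mg/L

67.776 mg/L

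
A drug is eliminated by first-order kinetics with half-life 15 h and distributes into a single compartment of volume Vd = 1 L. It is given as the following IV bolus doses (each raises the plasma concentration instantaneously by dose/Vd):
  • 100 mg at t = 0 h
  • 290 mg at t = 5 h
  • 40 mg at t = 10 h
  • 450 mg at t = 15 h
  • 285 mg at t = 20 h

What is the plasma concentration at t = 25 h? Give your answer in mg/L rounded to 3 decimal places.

k = ln 2 / 15 = 0.04621 per h
Dose 1 (100 mg at t=0 h): 100·exp(−0.04621·25) = 31.498 mg/L
Dose 2 (290 mg at t=5 h): 290·exp(−0.04621·20) = 115.087 mg/L
Dose 3 (40 mg at t=10 h): 40·exp(−0.04621·15) = 20.000 mg/L
Dose 4 (450 mg at t=15 h): 450·exp(−0.04621·10) = 283.482 mg/L
Dose 5 (285 mg at t=20 h): 285·exp(−0.04621·5) = 226.205 mg/L
C(25) = 31.498 + 115.087 + 20.000 + 283.482 + 226.205 = 676.271 mg/L

676.271 mg/L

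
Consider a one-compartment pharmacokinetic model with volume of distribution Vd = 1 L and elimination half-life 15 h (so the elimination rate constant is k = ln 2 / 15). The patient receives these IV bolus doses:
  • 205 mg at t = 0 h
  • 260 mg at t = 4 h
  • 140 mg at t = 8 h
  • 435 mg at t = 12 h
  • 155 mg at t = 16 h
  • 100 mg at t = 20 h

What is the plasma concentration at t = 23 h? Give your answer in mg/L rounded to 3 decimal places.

k = ln 2 / 15 = 0.04621 per h
Dose 1 (205 mg at t=0 h): 205·exp(−0.04621·23) = 70.823 mg/L
Dose 2 (260 mg at t=4 h): 260·exp(−0.04621·19) = 108.061 mg/L
Dose 3 (140 mg at t=8 h): 140·exp(−0.04621·15) = 70.000 mg/L
Dose 4 (435 mg at t=12 h): 435·exp(−0.04621·11) = 261.658 mg/L
Dose 5 (155 mg at t=16 h): 155·exp(−0.04621·7) = 112.163 mg/L
Dose 6 (100 mg at t=20 h): 100·exp(−0.04621·3) = 87.055 mg/L
C(23) = 70.823 + 108.061 + 70.000 + 261.658 + 112.163 + 87.055 = 709.760 mg/L

709.760 mg/L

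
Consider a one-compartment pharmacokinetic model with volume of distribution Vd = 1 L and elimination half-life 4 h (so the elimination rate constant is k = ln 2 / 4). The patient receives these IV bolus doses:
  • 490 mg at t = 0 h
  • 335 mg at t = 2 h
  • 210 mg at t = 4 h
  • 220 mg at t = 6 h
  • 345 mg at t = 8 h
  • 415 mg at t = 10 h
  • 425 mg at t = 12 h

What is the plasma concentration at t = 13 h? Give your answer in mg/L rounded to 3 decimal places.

k = ln 2 / 4 = 0.17329 per h
Dose 1 (490 mg at t=0 h): 490·exp(−0.17329·13) = 51.505 mg/L
Dose 2 (335 mg at t=2 h): 335·exp(−0.17329·11) = 49.798 mg/L
Dose 3 (210 mg at t=4 h): 210·exp(−0.17329·9) = 44.147 mg/L
Dose 4 (220 mg at t=6 h): 220·exp(−0.17329·7) = 65.406 mg/L
Dose 5 (345 mg at t=8 h): 345·exp(−0.17329·5) = 145.055 mg/L
Dose 6 (415 mg at t=10 h): 415·exp(−0.17329·3) = 246.760 mg/L
Dose 7 (425 mg at t=12 h): 425·exp(−0.17329·1) = 357.381 mg/L
C(13) = 51.505 + 49.798 + 44.147 + 65.406 + 145.055 + 246.760 + 357.381 = 960.052 mg/L

960.052 mg/L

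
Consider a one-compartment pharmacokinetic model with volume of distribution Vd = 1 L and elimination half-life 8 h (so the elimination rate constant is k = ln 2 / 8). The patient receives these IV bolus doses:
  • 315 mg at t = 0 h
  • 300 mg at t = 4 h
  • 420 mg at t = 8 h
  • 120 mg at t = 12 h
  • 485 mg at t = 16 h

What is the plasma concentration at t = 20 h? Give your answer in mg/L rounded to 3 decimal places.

682.124 mg/L

k = ln 2 / 8 = 0.08664 per h
Dose 1 (315 mg at t=0 h): 315·exp(−0.08664·20) = 55.685 mg/L
Dose 2 (300 mg at t=4 h): 300·exp(−0.08664·16) = 75.000 mg/L
Dose 3 (420 mg at t=8 h): 420·exp(−0.08664·12) = 148.492 mg/L
Dose 4 (120 mg at t=12 h): 120·exp(−0.08664·8) = 60.000 mg/L
Dose 5 (485 mg at t=16 h): 485·exp(−0.08664·4) = 342.947 mg/L
C(20) = 55.685 + 75.000 + 148.492 + 60.000 + 342.947 = 682.124 mg/L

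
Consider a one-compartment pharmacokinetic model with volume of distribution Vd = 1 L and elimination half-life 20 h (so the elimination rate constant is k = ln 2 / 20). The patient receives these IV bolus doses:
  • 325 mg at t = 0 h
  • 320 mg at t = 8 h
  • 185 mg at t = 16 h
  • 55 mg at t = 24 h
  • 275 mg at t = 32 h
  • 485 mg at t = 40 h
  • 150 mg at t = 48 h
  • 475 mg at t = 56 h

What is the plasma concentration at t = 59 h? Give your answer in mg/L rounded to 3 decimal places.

1044.213 mg/L

k = ln 2 / 20 = 0.03466 per h
Dose 1 (325 mg at t=0 h): 325·exp(−0.03466·59) = 42.058 mg/L
Dose 2 (320 mg at t=8 h): 320·exp(−0.03466·51) = 54.642 mg/L
Dose 3 (185 mg at t=16 h): 185·exp(−0.03466·43) = 41.683 mg/L
Dose 4 (55 mg at t=24 h): 55·exp(−0.03466·35) = 16.352 mg/L
Dose 5 (275 mg at t=32 h): 275·exp(−0.03466·27) = 107.880 mg/L
Dose 6 (485 mg at t=40 h): 485·exp(−0.03466·19) = 251.052 mg/L
Dose 7 (150 mg at t=48 h): 150·exp(−0.03466·11) = 102.453 mg/L
Dose 8 (475 mg at t=56 h): 475·exp(−0.03466·3) = 428.094 mg/L
C(59) = 42.058 + 54.642 + 41.683 + 16.352 + 107.880 + 251.052 + 102.453 + 428.094 = 1044.213 mg/L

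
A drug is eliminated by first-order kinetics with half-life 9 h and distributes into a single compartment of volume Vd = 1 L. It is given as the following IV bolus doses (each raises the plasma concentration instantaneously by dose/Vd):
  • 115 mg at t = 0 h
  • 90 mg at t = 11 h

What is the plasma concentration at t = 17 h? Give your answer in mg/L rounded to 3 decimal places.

k = ln 2 / 9 = 0.07702 per h
Dose 1 (115 mg at t=0 h): 115·exp(−0.07702·17) = 31.052 mg/L
Dose 2 (90 mg at t=11 h): 90·exp(−0.07702·6) = 56.696 mg/L
C(17) = 31.052 + 56.696 = 87.748 mg/L

87.748 mg/L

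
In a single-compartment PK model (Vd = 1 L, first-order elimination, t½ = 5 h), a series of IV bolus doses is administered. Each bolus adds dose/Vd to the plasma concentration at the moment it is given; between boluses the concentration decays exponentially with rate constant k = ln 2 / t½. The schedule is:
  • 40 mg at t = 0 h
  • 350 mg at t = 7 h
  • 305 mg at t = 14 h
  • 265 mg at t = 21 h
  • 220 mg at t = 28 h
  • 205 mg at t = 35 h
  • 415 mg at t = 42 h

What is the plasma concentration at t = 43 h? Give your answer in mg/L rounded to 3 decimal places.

k = ln 2 / 5 = 0.13863 per h
Dose 1 (40 mg at t=0 h): 40·exp(−0.13863·43) = 0.103 mg/L
Dose 2 (350 mg at t=7 h): 350·exp(−0.13863·36) = 2.380 mg/L
Dose 3 (305 mg at t=14 h): 305·exp(−0.13863·29) = 5.474 mg/L
Dose 4 (265 mg at t=21 h): 265·exp(−0.13863·22) = 12.552 mg/L
Dose 5 (220 mg at t=28 h): 220·exp(−0.13863·15) = 27.500 mg/L
Dose 6 (205 mg at t=35 h): 205·exp(−0.13863·8) = 67.625 mg/L
Dose 7 (415 mg at t=42 h): 415·exp(−0.13863·1) = 361.278 mg/L
C(43) = 0.103 + 2.380 + 5.474 + 12.552 + 27.500 + 67.625 + 361.278 = 476.913 mg/L

476.913 mg/L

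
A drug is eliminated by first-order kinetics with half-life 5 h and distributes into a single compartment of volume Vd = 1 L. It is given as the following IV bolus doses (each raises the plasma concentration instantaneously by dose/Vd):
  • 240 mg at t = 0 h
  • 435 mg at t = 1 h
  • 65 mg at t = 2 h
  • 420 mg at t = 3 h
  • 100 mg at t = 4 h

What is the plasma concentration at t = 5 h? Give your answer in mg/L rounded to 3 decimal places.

k = ln 2 / 5 = 0.13863 per h
Dose 1 (240 mg at t=0 h): 240·exp(−0.13863·5) = 120.000 mg/L
Dose 2 (435 mg at t=1 h): 435·exp(−0.13863·4) = 249.842 mg/L
Dose 3 (65 mg at t=2 h): 65·exp(−0.13863·3) = 42.884 mg/L
Dose 4 (420 mg at t=3 h): 420·exp(−0.13863·2) = 318.300 mg/L
Dose 5 (100 mg at t=4 h): 100·exp(−0.13863·1) = 87.055 mg/L
C(5) = 120.000 + 249.842 + 42.884 + 318.300 + 87.055 = 818.081 mg/L

818.081 mg/L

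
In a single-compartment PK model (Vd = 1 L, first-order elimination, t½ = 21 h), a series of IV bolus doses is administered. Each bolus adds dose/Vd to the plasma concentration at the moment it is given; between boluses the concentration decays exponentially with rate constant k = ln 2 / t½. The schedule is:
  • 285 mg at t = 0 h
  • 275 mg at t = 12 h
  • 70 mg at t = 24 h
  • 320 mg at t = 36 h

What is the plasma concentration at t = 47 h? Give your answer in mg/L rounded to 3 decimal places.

402.365 mg/L

k = ln 2 / 21 = 0.03301 per h
Dose 1 (285 mg at t=0 h): 285·exp(−0.03301·47) = 60.410 mg/L
Dose 2 (275 mg at t=12 h): 275·exp(−0.03301·35) = 86.620 mg/L
Dose 3 (70 mg at t=24 h): 70·exp(−0.03301·23) = 32.764 mg/L
Dose 4 (320 mg at t=36 h): 320·exp(−0.03301·11) = 222.570 mg/L
C(47) = 60.410 + 86.620 + 32.764 + 222.570 = 402.365 mg/L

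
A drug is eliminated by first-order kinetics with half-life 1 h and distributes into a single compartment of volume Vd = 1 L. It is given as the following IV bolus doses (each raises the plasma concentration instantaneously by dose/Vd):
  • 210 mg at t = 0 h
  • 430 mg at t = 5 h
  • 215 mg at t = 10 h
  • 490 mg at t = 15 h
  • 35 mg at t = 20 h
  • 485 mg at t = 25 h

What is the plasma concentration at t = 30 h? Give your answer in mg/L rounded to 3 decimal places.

k = ln 2 / 1 = 0.69315 per h
Dose 1 (210 mg at t=0 h): 210·exp(−0.69315·30) = 0.000 mg/L
Dose 2 (430 mg at t=5 h): 430·exp(−0.69315·25) = 0.000 mg/L
Dose 3 (215 mg at t=10 h): 215·exp(−0.69315·20) = 0.000 mg/L
Dose 4 (490 mg at t=15 h): 490·exp(−0.69315·15) = 0.015 mg/L
Dose 5 (35 mg at t=20 h): 35·exp(−0.69315·10) = 0.034 mg/L
Dose 6 (485 mg at t=25 h): 485·exp(−0.69315·5) = 15.156 mg/L
C(30) = 0.000 + 0.000 + 0.000 + 0.015 + 0.034 + 15.156 = 15.206 mg/L

15.206 mg/L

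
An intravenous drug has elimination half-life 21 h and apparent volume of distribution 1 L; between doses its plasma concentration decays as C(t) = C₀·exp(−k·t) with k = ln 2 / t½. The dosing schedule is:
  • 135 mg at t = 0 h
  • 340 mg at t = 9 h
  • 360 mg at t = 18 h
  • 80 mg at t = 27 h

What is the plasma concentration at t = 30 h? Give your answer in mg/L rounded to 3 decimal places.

534.872 mg/L

k = ln 2 / 21 = 0.03301 per h
Dose 1 (135 mg at t=0 h): 135·exp(−0.03301·30) = 50.152 mg/L
Dose 2 (340 mg at t=9 h): 340·exp(−0.03301·21) = 170.000 mg/L
Dose 3 (360 mg at t=18 h): 360·exp(−0.03301·12) = 242.262 mg/L
Dose 4 (80 mg at t=27 h): 80·exp(−0.03301·3) = 72.458 mg/L
C(30) = 50.152 + 170.000 + 242.262 + 72.458 = 534.872 mg/L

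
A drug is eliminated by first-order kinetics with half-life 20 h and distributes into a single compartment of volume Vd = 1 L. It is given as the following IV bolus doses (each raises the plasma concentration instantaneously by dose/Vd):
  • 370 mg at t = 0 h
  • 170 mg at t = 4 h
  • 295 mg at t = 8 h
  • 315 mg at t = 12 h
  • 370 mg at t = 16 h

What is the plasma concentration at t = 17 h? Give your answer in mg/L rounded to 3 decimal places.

k = ln 2 / 20 = 0.03466 per h
Dose 1 (370 mg at t=0 h): 370·exp(−0.03466·17) = 205.270 mg/L
Dose 2 (170 mg at t=4 h): 170·exp(−0.03466·13) = 108.338 mg/L
Dose 3 (295 mg at t=8 h): 295·exp(−0.03466·9) = 215.953 mg/L
Dose 4 (315 mg at t=12 h): 315·exp(−0.03466·5) = 264.882 mg/L
Dose 5 (370 mg at t=16 h): 370·exp(−0.03466·1) = 357.396 mg/L
C(17) = 205.270 + 108.338 + 215.953 + 264.882 + 357.396 = 1151.839 mg/L

1151.839 mg/L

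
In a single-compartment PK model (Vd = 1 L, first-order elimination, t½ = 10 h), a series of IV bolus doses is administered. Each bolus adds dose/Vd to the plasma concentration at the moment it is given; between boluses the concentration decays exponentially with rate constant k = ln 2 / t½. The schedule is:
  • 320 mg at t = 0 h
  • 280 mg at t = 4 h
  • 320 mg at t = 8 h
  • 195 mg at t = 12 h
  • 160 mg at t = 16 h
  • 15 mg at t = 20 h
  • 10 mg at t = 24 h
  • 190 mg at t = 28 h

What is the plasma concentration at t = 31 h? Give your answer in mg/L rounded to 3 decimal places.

k = ln 2 / 10 = 0.06931 per h
Dose 1 (320 mg at t=0 h): 320·exp(−0.06931·31) = 37.321 mg/L
Dose 2 (280 mg at t=4 h): 280·exp(−0.06931·27) = 43.090 mg/L
Dose 3 (320 mg at t=8 h): 320·exp(−0.06931·23) = 64.980 mg/L
Dose 4 (195 mg at t=12 h): 195·exp(−0.06931·19) = 52.249 mg/L
Dose 5 (160 mg at t=16 h): 160·exp(−0.06931·15) = 56.569 mg/L
Dose 6 (15 mg at t=20 h): 15·exp(−0.06931·11) = 6.998 mg/L
Dose 7 (10 mg at t=24 h): 10·exp(−0.06931·7) = 6.156 mg/L
Dose 8 (190 mg at t=28 h): 190·exp(−0.06931·3) = 154.328 mg/L
C(31) = 37.321 + 43.090 + 64.980 + 52.249 + 56.569 + 6.998 + 6.156 + 154.328 = 421.690 mg/L

421.690 mg/L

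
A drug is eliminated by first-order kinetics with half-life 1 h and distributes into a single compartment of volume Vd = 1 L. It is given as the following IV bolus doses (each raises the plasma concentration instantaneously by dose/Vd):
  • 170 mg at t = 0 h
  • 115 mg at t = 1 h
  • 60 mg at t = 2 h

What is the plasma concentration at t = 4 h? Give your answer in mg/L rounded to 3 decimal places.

k = ln 2 / 1 = 0.69315 per h
Dose 1 (170 mg at t=0 h): 170·exp(−0.69315·4) = 10.625 mg/L
Dose 2 (115 mg at t=1 h): 115·exp(−0.69315·3) = 14.375 mg/L
Dose 3 (60 mg at t=2 h): 60·exp(−0.69315·2) = 15.000 mg/L
C(4) = 10.625 + 14.375 + 15.000 = 40.000 mg/L

40.000 mg/L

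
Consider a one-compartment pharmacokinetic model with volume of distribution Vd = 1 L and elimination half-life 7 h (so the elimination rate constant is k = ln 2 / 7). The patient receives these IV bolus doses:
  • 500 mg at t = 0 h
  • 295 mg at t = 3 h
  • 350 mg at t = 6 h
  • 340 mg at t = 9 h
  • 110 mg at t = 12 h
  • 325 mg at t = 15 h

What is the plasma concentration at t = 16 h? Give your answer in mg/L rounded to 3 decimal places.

852.378 mg/L

k = ln 2 / 7 = 0.09902 per h
Dose 1 (500 mg at t=0 h): 500·exp(−0.09902·16) = 102.542 mg/L
Dose 2 (295 mg at t=3 h): 295·exp(−0.09902·13) = 81.427 mg/L
Dose 3 (350 mg at t=6 h): 350·exp(−0.09902·10) = 130.025 mg/L
Dose 4 (340 mg at t=9 h): 340·exp(−0.09902·7) = 170.000 mg/L
Dose 5 (110 mg at t=12 h): 110·exp(−0.09902·4) = 74.025 mg/L
Dose 6 (325 mg at t=15 h): 325·exp(−0.09902·1) = 294.360 mg/L
C(16) = 102.542 + 81.427 + 130.025 + 170.000 + 74.025 + 294.360 = 852.378 mg/L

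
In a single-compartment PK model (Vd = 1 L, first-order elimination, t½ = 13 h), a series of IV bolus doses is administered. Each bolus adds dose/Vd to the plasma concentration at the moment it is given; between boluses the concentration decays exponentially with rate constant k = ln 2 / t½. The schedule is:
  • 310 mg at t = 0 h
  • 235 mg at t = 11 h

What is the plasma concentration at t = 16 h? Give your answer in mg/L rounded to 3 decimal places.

k = ln 2 / 13 = 0.05332 per h
Dose 1 (310 mg at t=0 h): 310·exp(−0.05332·16) = 132.088 mg/L
Dose 2 (235 mg at t=11 h): 235·exp(−0.05332·5) = 180.006 mg/L
C(16) = 132.088 + 180.006 = 312.094 mg/L

312.094 mg/L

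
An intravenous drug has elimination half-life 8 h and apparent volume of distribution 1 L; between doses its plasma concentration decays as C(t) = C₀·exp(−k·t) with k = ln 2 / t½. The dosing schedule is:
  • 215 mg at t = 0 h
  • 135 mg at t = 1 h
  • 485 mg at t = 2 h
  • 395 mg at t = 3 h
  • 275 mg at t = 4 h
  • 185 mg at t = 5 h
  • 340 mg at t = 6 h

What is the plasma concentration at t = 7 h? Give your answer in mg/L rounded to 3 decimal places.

1470.693 mg/L

k = ln 2 / 8 = 0.08664 per h
Dose 1 (215 mg at t=0 h): 215·exp(−0.08664·7) = 117.230 mg/L
Dose 2 (135 mg at t=1 h): 135·exp(−0.08664·6) = 80.271 mg/L
Dose 3 (485 mg at t=2 h): 485·exp(−0.08664·5) = 314.484 mg/L
Dose 4 (395 mg at t=3 h): 395·exp(−0.08664·4) = 279.307 mg/L
Dose 5 (275 mg at t=4 h): 275·exp(−0.08664·3) = 212.054 mg/L
Dose 6 (185 mg at t=5 h): 185·exp(−0.08664·2) = 155.566 mg/L
Dose 7 (340 mg at t=6 h): 340·exp(−0.08664·1) = 311.781 mg/L
C(7) = 117.230 + 80.271 + 314.484 + 279.307 + 212.054 + 155.566 + 311.781 = 1470.693 mg/L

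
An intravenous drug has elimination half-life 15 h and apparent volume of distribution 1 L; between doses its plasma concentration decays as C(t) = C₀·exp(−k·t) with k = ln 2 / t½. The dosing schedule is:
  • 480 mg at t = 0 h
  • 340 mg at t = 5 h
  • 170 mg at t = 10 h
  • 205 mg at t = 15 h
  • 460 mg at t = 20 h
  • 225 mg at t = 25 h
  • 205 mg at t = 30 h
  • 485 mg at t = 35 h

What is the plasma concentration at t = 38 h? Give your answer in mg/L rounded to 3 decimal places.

k = ln 2 / 15 = 0.04621 per h
Dose 1 (480 mg at t=0 h): 480·exp(−0.04621·38) = 82.915 mg/L
Dose 2 (340 mg at t=5 h): 340·exp(−0.04621·33) = 73.997 mg/L
Dose 3 (170 mg at t=10 h): 170·exp(−0.04621·28) = 46.615 mg/L
Dose 4 (205 mg at t=15 h): 205·exp(−0.04621·23) = 70.823 mg/L
Dose 5 (460 mg at t=20 h): 460·exp(−0.04621·18) = 200.227 mg/L
Dose 6 (225 mg at t=25 h): 225·exp(−0.04621·13) = 123.393 mg/L
Dose 7 (205 mg at t=30 h): 205·exp(−0.04621·8) = 141.646 mg/L
Dose 8 (485 mg at t=35 h): 485·exp(−0.04621·3) = 422.217 mg/L
C(38) = 82.915 + 73.997 + 46.615 + 70.823 + 200.227 + 123.393 + 141.646 + 422.217 = 1161.832 mg/L

1161.832 mg/L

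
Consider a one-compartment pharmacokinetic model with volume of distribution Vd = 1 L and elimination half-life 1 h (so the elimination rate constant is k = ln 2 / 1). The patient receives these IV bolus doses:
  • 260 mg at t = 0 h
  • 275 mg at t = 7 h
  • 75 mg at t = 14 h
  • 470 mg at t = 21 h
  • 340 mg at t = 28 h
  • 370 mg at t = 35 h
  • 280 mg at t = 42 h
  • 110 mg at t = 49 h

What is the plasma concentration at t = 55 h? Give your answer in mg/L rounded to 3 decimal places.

k = ln 2 / 1 = 0.69315 per h
Dose 1 (260 mg at t=0 h): 260·exp(−0.69315·55) = 0.000 mg/L
Dose 2 (275 mg at t=7 h): 275·exp(−0.69315·48) = 0.000 mg/L
Dose 3 (75 mg at t=14 h): 75·exp(−0.69315·41) = 0.000 mg/L
Dose 4 (470 mg at t=21 h): 470·exp(−0.69315·34) = 0.000 mg/L
Dose 5 (340 mg at t=28 h): 340·exp(−0.69315·27) = 0.000 mg/L
Dose 6 (370 mg at t=35 h): 370·exp(−0.69315·20) = 0.000 mg/L
Dose 7 (280 mg at t=42 h): 280·exp(−0.69315·13) = 0.034 mg/L
Dose 8 (110 mg at t=49 h): 110·exp(−0.69315·6) = 1.719 mg/L
C(55) = 0.000 + 0.000 + 0.000 + 0.000 + 0.000 + 0.000 + 0.034 + 1.719 = 1.753 mg/L

1.753 mg/L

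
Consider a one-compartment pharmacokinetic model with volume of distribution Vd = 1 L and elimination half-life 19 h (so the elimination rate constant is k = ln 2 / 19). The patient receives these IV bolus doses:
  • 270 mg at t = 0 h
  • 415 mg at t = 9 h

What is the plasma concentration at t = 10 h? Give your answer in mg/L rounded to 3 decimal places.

k = ln 2 / 19 = 0.03648 per h
Dose 1 (270 mg at t=0 h): 270·exp(−0.03648·10) = 187.468 mg/L
Dose 2 (415 mg at t=9 h): 415·exp(−0.03648·1) = 400.133 mg/L
C(10) = 187.468 + 400.133 = 587.601 mg/L

587.601 mg/L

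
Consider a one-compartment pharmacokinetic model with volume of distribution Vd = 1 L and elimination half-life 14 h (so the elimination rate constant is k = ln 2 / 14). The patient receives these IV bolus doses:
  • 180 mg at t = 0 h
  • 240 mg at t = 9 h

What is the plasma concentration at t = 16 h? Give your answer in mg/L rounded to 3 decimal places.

k = ln 2 / 14 = 0.04951 per h
Dose 1 (180 mg at t=0 h): 180·exp(−0.04951·16) = 81.515 mg/L
Dose 2 (240 mg at t=9 h): 240·exp(−0.04951·7) = 169.706 mg/L
C(16) = 81.515 + 169.706 = 251.221 mg/L

251.221 mg/L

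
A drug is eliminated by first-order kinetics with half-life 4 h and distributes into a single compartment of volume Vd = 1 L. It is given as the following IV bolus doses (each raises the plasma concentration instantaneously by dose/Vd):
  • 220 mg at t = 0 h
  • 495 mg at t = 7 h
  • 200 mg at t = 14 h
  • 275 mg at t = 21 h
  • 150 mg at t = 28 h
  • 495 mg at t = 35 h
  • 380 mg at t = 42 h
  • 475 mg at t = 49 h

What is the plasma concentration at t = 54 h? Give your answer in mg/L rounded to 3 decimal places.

268.527 mg/L

k = ln 2 / 4 = 0.17329 per h
Dose 1 (220 mg at t=0 h): 220·exp(−0.17329·54) = 0.019 mg/L
Dose 2 (495 mg at t=7 h): 495·exp(−0.17329·47) = 0.144 mg/L
Dose 3 (200 mg at t=14 h): 200·exp(−0.17329·40) = 0.195 mg/L
Dose 4 (275 mg at t=21 h): 275·exp(−0.17329·33) = 0.903 mg/L
Dose 5 (150 mg at t=28 h): 150·exp(−0.17329·26) = 1.657 mg/L
Dose 6 (495 mg at t=35 h): 495·exp(−0.17329·19) = 18.396 mg/L
Dose 7 (380 mg at t=42 h): 380·exp(−0.17329·12) = 47.500 mg/L
Dose 8 (475 mg at t=49 h): 475·exp(−0.17329·5) = 199.713 mg/L
C(54) = 0.019 + 0.144 + 0.195 + 0.903 + 1.657 + 18.396 + 47.500 + 199.713 = 268.527 mg/L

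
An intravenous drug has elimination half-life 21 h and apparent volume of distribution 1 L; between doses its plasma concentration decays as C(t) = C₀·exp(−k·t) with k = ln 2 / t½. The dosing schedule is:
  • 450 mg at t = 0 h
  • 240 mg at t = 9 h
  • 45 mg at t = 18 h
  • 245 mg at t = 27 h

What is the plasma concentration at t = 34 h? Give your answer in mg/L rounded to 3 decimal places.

472.650 mg/L

k = ln 2 / 21 = 0.03301 per h
Dose 1 (450 mg at t=0 h): 450·exp(−0.03301·34) = 146.498 mg/L
Dose 2 (240 mg at t=9 h): 240·exp(−0.03301·25) = 105.158 mg/L
Dose 3 (45 mg at t=18 h): 45·exp(−0.03301·16) = 26.537 mg/L
Dose 4 (245 mg at t=27 h): 245·exp(−0.03301·7) = 194.457 mg/L
C(34) = 146.498 + 105.158 + 26.537 + 194.457 = 472.650 mg/L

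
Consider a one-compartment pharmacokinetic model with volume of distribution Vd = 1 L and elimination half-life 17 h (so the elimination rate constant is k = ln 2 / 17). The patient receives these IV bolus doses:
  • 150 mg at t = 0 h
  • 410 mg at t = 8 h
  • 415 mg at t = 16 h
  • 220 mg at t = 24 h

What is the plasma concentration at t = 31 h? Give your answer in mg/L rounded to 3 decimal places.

593.396 mg/L

k = ln 2 / 17 = 0.04077 per h
Dose 1 (150 mg at t=0 h): 150·exp(−0.04077·31) = 42.379 mg/L
Dose 2 (410 mg at t=8 h): 410·exp(−0.04077·23) = 160.512 mg/L
Dose 3 (415 mg at t=16 h): 415·exp(−0.04077·15) = 225.130 mg/L
Dose 4 (220 mg at t=24 h): 220·exp(−0.04077·7) = 165.375 mg/L
C(31) = 42.379 + 160.512 + 225.130 + 165.375 = 593.396 mg/L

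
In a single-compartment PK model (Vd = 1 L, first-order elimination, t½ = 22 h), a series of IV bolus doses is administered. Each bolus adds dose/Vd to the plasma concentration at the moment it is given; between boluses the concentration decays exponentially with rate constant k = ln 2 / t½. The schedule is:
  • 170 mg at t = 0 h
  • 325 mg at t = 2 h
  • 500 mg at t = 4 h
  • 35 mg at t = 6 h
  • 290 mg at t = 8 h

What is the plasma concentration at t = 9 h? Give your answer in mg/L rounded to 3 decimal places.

k = ln 2 / 22 = 0.03151 per h
Dose 1 (170 mg at t=0 h): 170·exp(−0.03151·9) = 128.027 mg/L
Dose 2 (325 mg at t=2 h): 325·exp(−0.03151·7) = 260.676 mg/L
Dose 3 (500 mg at t=4 h): 500·exp(−0.03151·5) = 427.124 mg/L
Dose 4 (35 mg at t=6 h): 35·exp(−0.03151·3) = 31.843 mg/L
Dose 5 (290 mg at t=8 h): 290·exp(−0.03151·1) = 281.005 mg/L
C(9) = 128.027 + 260.676 + 427.124 + 31.843 + 281.005 = 1128.676 mg/L

1128.676 mg/L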